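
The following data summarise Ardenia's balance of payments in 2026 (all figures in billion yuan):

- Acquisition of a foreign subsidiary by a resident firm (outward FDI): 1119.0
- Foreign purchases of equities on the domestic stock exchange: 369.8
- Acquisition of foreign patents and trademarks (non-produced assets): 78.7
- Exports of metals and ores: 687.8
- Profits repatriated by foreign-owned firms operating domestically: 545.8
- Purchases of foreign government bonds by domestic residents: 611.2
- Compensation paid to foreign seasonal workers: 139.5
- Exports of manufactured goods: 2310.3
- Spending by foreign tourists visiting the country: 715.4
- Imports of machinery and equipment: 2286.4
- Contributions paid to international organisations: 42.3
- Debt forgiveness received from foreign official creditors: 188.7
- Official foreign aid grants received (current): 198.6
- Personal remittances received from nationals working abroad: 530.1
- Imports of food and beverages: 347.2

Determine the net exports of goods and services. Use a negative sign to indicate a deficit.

Goods: -2286.4 + 687.8 - 347.2 + 2310.3 = 364.5
Services: 715.4
Trade balance = 364.5 + 715.4 = 1079.9
(Excluded from the trade balance — financial account: acquisition of a foreign subsidiary by a resident firm (outward FDI) 1119.0, foreign purchases of equities on the domestic stock exchange 369.8, purchases of foreign government bonds by domestic residents 611.2; capital account: acquisition of foreign patents and trademarks (non-produced assets) 78.7, debt forgiveness received from foreign official creditors 188.7; primary income: profits repatriated by foreign-owned firms operating domestically 545.8, compensation paid to foreign seasonal workers 139.5; secondary income: contributions paid to international organisations 42.3, official foreign aid grants received (current) 198.6, personal remittances received from nationals working abroad 530.1.)

1079.9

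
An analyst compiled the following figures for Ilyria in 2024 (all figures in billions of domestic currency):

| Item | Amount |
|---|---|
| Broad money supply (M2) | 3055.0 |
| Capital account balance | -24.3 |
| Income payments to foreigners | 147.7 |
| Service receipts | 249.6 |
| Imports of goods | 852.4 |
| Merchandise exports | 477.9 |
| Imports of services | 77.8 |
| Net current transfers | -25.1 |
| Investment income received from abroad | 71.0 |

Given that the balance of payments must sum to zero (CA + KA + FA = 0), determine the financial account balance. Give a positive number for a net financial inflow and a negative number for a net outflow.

Goods balance = 477.9 - 852.4 = -374.5
Services balance = 249.6 - 77.8 = 171.8
Trade balance (goods + services) = -374.5 + 171.8 = -202.7
Net primary income = 71.0 - 147.7 = -76.7
Net secondary income = -25.1
Current account = -202.7 + (-76.7) + (-25.1) = -304.5
Financial account = -(-304.5 + (-24.3)) = 328.8

328.8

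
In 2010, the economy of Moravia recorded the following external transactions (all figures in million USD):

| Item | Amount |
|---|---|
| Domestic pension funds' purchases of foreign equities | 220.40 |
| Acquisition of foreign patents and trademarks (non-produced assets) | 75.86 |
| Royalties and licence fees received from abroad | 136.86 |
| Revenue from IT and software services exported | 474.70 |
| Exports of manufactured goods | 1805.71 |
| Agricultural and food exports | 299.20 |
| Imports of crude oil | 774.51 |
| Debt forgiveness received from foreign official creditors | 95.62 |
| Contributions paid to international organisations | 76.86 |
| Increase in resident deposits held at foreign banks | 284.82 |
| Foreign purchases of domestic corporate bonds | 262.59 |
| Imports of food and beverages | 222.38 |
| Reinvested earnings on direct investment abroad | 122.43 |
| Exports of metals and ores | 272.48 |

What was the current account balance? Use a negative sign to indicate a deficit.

2037.63

Goods: 272.48 - 222.38 + 299.20 + 1805.71 - 774.51 = 1380.50
Services: 136.86 + 474.70 = 611.56
Primary income: 122.43
Secondary income: -76.86
Current account = 1380.50 + 611.56 + 122.43 + (-76.86) = 2037.63
(Excluded from the current account — financial account: domestic pension funds' purchases of foreign equities 220.40, increase in resident deposits held at foreign banks 284.82, foreign purchases of domestic corporate bonds 262.59; capital account: acquisition of foreign patents and trademarks (non-produced assets) 75.86, debt forgiveness received from foreign official creditors 95.62.)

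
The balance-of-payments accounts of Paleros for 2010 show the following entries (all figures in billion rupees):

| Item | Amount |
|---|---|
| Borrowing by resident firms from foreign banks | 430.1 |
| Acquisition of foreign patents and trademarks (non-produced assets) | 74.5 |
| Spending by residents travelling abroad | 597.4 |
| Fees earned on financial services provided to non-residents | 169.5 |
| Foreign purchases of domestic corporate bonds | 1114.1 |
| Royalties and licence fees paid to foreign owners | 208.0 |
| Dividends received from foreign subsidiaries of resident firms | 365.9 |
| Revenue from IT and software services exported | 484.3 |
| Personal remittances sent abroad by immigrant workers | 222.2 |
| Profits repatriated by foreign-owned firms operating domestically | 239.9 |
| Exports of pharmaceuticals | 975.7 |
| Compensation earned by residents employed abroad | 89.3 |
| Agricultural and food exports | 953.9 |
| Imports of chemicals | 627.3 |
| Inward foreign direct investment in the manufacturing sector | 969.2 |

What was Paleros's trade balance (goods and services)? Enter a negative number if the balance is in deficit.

1150.7

Goods: 953.9 - 627.3 + 975.7 = 1302.3
Services: -208.0 + 484.3 - 597.4 + 169.5 = -151.6
Trade balance = 1302.3 + (-151.6) = 1150.7
(Excluded from the trade balance — financial account: borrowing by resident firms from foreign banks 430.1, foreign purchases of domestic corporate bonds 1114.1, inward foreign direct investment in the manufacturing sector 969.2; capital account: acquisition of foreign patents and trademarks (non-produced assets) 74.5; primary income: dividends received from foreign subsidiaries of resident firms 365.9, profits repatriated by foreign-owned firms operating domestically 239.9, compensation earned by residents employed abroad 89.3; secondary income: personal remittances sent abroad by immigrant workers 222.2.)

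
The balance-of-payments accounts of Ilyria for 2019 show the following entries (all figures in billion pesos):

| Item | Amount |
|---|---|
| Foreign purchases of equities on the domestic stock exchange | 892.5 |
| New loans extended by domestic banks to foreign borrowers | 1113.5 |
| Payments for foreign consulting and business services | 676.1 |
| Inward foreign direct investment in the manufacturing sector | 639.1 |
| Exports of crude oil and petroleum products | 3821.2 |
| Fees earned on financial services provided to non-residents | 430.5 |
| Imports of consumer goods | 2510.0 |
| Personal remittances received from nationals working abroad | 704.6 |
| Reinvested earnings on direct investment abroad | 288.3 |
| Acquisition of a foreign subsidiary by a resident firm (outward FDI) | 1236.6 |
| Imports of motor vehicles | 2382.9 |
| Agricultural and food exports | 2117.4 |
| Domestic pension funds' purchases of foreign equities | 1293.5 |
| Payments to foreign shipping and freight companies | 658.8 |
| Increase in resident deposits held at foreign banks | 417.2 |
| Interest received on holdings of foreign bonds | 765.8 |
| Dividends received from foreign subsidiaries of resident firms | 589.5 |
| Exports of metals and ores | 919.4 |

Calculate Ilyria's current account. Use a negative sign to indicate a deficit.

3408.9

Goods: 2117.4 + 3821.2 - 2382.9 + 919.4 - 2510.0 = 1965.1
Services: -658.8 - 676.1 + 430.5 = -904.4
Primary income: 765.8 + 589.5 + 288.3 = 1643.6
Secondary income: 704.6
Current account = 1965.1 + (-904.4) + 1643.6 + 704.6 = 3408.9
(Excluded from the current account — financial account: foreign purchases of equities on the domestic stock exchange 892.5, new loans extended by domestic banks to foreign borrowers 1113.5, inward foreign direct investment in the manufacturing sector 639.1, acquisition of a foreign subsidiary by a resident firm (outward FDI) 1236.6, domestic pension funds' purchases of foreign equities 1293.5, increase in resident deposits held at foreign banks 417.2.)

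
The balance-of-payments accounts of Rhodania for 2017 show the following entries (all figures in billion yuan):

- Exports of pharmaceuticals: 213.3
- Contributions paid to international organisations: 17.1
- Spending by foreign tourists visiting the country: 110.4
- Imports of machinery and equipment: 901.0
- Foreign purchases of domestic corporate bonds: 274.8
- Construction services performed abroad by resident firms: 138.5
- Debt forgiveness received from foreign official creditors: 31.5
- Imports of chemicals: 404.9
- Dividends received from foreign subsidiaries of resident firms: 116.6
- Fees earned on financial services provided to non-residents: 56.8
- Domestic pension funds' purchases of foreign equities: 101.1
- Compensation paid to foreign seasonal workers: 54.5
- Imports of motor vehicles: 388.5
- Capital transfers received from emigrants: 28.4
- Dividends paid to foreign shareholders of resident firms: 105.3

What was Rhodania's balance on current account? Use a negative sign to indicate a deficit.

-1235.7

Goods: -404.9 - 388.5 + 213.3 - 901.0 = -1481.1
Services: 110.4 + 56.8 + 138.5 = 305.7
Primary income: 116.6 - 54.5 - 105.3 = -43.2
Secondary income: -17.1
Current account = (-1481.1) + 305.7 + (-43.2) + (-17.1) = -1235.7
(Excluded from the current account — financial account: foreign purchases of domestic corporate bonds 274.8, domestic pension funds' purchases of foreign equities 101.1; capital account: debt forgiveness received from foreign official creditors 31.5, capital transfers received from emigrants 28.4.)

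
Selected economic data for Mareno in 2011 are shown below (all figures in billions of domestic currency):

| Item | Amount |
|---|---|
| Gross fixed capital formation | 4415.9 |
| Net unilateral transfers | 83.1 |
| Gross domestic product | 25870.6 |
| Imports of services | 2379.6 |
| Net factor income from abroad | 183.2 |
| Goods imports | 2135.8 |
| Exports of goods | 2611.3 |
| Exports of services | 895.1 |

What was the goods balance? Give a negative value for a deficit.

Goods balance = 2611.3 - 2135.8 = 475.5

475.5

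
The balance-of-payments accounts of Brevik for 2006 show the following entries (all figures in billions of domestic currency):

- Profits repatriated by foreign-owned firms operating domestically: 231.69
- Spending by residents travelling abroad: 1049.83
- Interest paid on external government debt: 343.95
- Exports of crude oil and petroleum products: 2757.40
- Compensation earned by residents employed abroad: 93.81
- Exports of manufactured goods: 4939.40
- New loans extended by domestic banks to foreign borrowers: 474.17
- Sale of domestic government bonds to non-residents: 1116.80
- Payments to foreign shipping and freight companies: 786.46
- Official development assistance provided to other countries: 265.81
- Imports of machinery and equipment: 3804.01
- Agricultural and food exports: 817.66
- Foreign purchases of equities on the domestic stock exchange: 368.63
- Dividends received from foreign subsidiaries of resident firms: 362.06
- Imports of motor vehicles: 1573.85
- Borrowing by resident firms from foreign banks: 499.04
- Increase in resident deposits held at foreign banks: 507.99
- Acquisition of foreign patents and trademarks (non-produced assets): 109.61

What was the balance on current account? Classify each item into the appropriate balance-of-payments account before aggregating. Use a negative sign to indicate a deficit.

914.73

Goods: 2757.40 - 1573.85 + 4939.40 - 3804.01 + 817.66 = 3136.60
Services: -1049.83 - 786.46 = -1836.29
Primary income: -343.95 - 231.69 + 93.81 + 362.06 = -119.77
Secondary income: -265.81
Current account = 3136.60 + (-1836.29) + (-119.77) + (-265.81) = 914.73
(Excluded from the current account — financial account: new loans extended by domestic banks to foreign borrowers 474.17, sale of domestic government bonds to non-residents 1116.80, foreign purchases of equities on the domestic stock exchange 368.63, borrowing by resident firms from foreign banks 499.04, increase in resident deposits held at foreign banks 507.99; capital account: acquisition of foreign patents and trademarks (non-produced assets) 109.61.)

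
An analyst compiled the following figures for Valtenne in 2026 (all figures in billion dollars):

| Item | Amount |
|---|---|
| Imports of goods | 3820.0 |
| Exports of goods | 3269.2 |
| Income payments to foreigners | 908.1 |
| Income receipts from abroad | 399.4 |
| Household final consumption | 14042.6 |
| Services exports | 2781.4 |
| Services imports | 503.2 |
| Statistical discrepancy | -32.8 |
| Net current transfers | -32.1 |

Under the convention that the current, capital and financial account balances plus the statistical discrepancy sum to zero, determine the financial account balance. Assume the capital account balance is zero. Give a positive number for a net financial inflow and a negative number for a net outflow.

Goods balance = 3269.2 - 3820.0 = -550.8
Services balance = 2781.4 - 503.2 = 2278.2
Trade balance (goods + services) = -550.8 + 2278.2 = 1727.4
Net primary income = 399.4 - 908.1 = -508.7
Net secondary income = -32.1
Current account = 1727.4 + (-508.7) + (-32.1) = 1186.6
Financial account = -(1186.6 + (-32.8)) = -1153.8

-1153.8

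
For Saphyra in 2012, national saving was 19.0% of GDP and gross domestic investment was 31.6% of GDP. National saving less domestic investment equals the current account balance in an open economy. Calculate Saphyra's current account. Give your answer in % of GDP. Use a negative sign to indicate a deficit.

CA = S - I = 19.0 - 31.6 = -12.6

-12.6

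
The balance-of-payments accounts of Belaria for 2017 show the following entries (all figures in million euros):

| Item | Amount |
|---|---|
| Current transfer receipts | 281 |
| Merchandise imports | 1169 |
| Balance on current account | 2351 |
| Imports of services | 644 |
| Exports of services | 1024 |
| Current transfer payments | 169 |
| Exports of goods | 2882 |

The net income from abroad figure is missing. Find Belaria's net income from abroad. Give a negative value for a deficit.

146

Current account = goods balance + services balance + net primary income + net secondary income
Sum of the known components = 2205
Net income from abroad = CA - (known components) = 2351 - 2205 = 146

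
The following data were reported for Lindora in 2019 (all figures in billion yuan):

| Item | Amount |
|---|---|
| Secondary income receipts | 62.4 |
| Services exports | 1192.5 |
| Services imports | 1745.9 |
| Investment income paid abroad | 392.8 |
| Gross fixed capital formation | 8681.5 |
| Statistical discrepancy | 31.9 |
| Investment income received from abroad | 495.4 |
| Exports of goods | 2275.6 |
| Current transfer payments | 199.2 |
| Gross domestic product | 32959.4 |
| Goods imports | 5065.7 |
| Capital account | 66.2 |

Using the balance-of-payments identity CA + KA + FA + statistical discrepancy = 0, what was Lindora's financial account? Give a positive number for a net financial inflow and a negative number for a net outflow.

Goods balance = 2275.6 - 5065.7 = -2790.1
Services balance = 1192.5 - 1745.9 = -553.4
Trade balance (goods + services) = -2790.1 + (-553.4) = -3343.5
Net primary income = 495.4 - 392.8 = 102.6
Net secondary income = 62.4 - 199.2 = -136.8
Current account = -3343.5 + 102.6 + (-136.8) = -3377.7
Financial account = -(-3377.7 + 66.2 + 31.9) = 3279.6

3279.6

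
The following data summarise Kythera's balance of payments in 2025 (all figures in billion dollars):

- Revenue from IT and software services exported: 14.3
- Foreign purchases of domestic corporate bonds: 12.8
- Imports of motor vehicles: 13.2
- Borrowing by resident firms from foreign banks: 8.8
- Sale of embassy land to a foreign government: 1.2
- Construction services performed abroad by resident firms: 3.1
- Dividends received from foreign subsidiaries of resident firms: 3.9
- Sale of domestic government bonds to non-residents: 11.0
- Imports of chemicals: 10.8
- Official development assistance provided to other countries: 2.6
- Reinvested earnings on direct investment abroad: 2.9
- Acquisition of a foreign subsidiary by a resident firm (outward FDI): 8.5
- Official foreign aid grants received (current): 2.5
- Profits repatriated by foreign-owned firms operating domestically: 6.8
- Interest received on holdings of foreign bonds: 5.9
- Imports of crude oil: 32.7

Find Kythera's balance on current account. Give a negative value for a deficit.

Goods: -32.7 - 10.8 - 13.2 = -56.7
Services: 3.1 + 14.3 = 17.4
Primary income: -6.8 + 5.9 + 2.9 + 3.9 = 5.9
Secondary income: 2.5 - 2.6 = -0.1
Current account = (-56.7) + 17.4 + 5.9 + (-0.1) = -33.5
(Excluded from the current account — financial account: foreign purchases of domestic corporate bonds 12.8, borrowing by resident firms from foreign banks 8.8, sale of domestic government bonds to non-residents 11.0, acquisition of a foreign subsidiary by a resident firm (outward FDI) 8.5; capital account: sale of embassy land to a foreign government 1.2.)

-33.5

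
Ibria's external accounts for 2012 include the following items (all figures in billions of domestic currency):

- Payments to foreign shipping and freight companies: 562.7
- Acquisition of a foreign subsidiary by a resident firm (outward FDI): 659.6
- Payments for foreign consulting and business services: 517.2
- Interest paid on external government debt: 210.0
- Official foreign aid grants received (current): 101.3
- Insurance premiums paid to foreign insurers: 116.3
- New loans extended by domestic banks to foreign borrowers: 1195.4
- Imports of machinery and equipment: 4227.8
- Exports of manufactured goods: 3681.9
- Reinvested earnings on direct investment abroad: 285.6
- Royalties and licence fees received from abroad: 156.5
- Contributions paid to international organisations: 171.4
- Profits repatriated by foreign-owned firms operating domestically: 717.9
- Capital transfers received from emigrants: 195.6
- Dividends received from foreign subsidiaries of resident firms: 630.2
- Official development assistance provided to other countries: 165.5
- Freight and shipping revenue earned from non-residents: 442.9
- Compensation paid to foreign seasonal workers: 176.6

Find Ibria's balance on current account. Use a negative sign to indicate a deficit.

-1567.0

Goods: 3681.9 - 4227.8 = -545.9
Services: -116.3 - 562.7 - 517.2 + 156.5 + 442.9 = -596.8
Primary income: -210.0 - 176.6 + 630.2 + 285.6 - 717.9 = -188.7
Secondary income: -165.5 + 101.3 - 171.4 = -235.6
Current account = (-545.9) + (-596.8) + (-188.7) + (-235.6) = -1567.0
(Excluded from the current account — financial account: acquisition of a foreign subsidiary by a resident firm (outward FDI) 659.6, new loans extended by domestic banks to foreign borrowers 1195.4; capital account: capital transfers received from emigrants 195.6.)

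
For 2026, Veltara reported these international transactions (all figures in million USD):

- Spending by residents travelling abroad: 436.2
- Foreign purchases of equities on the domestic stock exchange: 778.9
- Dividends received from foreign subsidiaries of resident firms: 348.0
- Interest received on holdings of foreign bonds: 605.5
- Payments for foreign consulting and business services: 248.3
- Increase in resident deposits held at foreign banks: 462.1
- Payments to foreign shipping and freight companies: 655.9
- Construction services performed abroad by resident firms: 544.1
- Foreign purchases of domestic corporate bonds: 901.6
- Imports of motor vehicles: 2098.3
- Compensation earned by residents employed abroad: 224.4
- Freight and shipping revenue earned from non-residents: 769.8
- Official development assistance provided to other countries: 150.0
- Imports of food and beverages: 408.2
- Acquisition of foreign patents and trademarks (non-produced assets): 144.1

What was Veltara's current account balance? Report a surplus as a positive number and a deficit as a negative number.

-1505.1

Goods: -408.2 - 2098.3 = -2506.5
Services: -655.9 + 769.8 + 544.1 - 248.3 - 436.2 = -26.5
Primary income: 348.0 + 224.4 + 605.5 = 1177.9
Secondary income: -150.0
Current account = (-2506.5) + (-26.5) + 1177.9 + (-150.0) = -1505.1
(Excluded from the current account — financial account: foreign purchases of equities on the domestic stock exchange 778.9, increase in resident deposits held at foreign banks 462.1, foreign purchases of domestic corporate bonds 901.6; capital account: acquisition of foreign patents and trademarks (non-produced assets) 144.1.)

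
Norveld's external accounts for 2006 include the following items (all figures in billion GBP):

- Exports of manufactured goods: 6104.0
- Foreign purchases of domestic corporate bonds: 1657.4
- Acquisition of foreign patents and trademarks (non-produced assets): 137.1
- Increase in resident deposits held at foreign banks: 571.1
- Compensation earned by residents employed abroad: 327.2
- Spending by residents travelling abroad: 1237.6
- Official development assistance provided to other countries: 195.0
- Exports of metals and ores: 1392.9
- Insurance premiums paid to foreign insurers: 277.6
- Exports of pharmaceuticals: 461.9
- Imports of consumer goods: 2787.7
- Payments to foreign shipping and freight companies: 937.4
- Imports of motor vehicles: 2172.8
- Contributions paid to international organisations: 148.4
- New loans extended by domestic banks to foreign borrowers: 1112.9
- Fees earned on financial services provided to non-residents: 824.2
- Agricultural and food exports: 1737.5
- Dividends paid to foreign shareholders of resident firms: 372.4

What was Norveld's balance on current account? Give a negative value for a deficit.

Goods: 1392.9 + 461.9 - 2172.8 + 6104.0 - 2787.7 + 1737.5 = 4735.8
Services: 824.2 - 1237.6 - 277.6 - 937.4 = -1628.4
Primary income: 327.2 - 372.4 = -45.2
Secondary income: -195.0 - 148.4 = -343.4
Current account = 4735.8 + (-1628.4) + (-45.2) + (-343.4) = 2718.8
(Excluded from the current account — financial account: foreign purchases of domestic corporate bonds 1657.4, increase in resident deposits held at foreign banks 571.1, new loans extended by domestic banks to foreign borrowers 1112.9; capital account: acquisition of foreign patents and trademarks (non-produced assets) 137.1.)

2718.8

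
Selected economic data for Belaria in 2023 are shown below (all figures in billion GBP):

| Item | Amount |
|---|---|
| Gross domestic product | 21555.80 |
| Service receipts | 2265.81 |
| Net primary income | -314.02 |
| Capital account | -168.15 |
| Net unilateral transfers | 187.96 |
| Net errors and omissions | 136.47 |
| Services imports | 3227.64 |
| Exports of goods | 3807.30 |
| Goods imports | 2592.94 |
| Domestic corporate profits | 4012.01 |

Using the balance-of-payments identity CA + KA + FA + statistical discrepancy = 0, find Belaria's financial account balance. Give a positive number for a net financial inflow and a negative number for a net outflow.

-94.79

Goods balance = 3807.30 - 2592.94 = 1214.36
Services balance = 2265.81 - 3227.64 = -961.83
Trade balance (goods + services) = 1214.36 + (-961.83) = 252.53
Net primary income = -314.02
Net secondary income = 187.96
Current account = 252.53 + (-314.02) + 187.96 = 126.47
Financial account = -(126.47 + (-168.15) + 136.47) = -94.79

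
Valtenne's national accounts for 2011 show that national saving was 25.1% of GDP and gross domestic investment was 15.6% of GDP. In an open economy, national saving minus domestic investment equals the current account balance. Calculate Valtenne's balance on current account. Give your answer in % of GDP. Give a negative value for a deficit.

9.5

S - I = CA (net lending to the rest of the world).
CA = S - I = 25.1 - 15.6 = 9.5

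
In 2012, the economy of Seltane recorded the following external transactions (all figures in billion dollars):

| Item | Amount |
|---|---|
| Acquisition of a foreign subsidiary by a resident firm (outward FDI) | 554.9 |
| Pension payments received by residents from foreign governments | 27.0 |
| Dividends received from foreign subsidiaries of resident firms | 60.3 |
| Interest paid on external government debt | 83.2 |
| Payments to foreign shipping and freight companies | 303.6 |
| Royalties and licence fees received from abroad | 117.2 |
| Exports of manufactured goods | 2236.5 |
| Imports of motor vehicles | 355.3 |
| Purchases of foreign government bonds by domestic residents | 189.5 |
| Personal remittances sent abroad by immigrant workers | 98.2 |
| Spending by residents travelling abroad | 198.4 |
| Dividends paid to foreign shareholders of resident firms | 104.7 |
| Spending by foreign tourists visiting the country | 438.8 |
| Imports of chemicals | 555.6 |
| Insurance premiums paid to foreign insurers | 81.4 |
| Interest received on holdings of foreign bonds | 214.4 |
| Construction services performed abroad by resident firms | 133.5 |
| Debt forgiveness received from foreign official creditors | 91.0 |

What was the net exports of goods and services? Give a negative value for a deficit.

Goods: -555.6 + 2236.5 - 355.3 = 1325.6
Services: 117.2 - 81.4 + 438.8 - 303.6 - 198.4 + 133.5 = 106.1
Trade balance = 1325.6 + 106.1 = 1431.7
(Excluded from the trade balance — financial account: acquisition of a foreign subsidiary by a resident firm (outward FDI) 554.9, purchases of foreign government bonds by domestic residents 189.5; secondary income: pension payments received by residents from foreign governments 27.0, personal remittances sent abroad by immigrant workers 98.2; primary income: dividends received from foreign subsidiaries of resident firms 60.3, interest paid on external government debt 83.2, dividends paid to foreign shareholders of resident firms 104.7, interest received on holdings of foreign bonds 214.4; capital account: debt forgiveness received from foreign official creditors 91.0.)

1431.7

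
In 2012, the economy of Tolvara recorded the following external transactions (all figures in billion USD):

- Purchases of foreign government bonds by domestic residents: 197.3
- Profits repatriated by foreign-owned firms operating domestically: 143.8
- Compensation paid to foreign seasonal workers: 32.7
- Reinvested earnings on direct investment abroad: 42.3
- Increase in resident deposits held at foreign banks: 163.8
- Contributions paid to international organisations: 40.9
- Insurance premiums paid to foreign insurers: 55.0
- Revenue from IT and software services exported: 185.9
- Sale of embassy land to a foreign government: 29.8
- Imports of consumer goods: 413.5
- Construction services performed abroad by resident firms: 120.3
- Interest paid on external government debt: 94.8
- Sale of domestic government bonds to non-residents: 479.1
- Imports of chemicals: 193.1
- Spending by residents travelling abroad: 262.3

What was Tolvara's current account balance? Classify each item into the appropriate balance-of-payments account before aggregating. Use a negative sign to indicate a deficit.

-887.6

Goods: -413.5 - 193.1 = -606.6
Services: 120.3 - 55.0 + 185.9 - 262.3 = -11.1
Primary income: 42.3 - 94.8 - 32.7 - 143.8 = -229.0
Secondary income: -40.9
Current account = (-606.6) + (-11.1) + (-229.0) + (-40.9) = -887.6
(Excluded from the current account — financial account: purchases of foreign government bonds by domestic residents 197.3, increase in resident deposits held at foreign banks 163.8, sale of domestic government bonds to non-residents 479.1; capital account: sale of embassy land to a foreign government 29.8.)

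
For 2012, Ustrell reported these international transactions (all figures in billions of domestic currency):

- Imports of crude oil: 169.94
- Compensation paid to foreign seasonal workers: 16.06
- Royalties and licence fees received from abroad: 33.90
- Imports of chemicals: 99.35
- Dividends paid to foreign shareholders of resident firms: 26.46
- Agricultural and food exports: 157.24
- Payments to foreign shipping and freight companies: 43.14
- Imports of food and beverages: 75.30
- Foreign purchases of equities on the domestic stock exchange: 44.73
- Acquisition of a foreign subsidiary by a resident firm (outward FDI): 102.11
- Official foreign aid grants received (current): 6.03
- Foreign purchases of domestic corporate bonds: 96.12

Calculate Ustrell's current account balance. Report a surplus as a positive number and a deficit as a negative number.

Goods: 157.24 - 99.35 - 75.30 - 169.94 = -187.35
Services: 33.90 - 43.14 = -9.24
Primary income: -16.06 - 26.46 = -42.52
Secondary income: 6.03
Current account = (-187.35) + (-9.24) + (-42.52) + 6.03 = -233.08
(Excluded from the current account — financial account: foreign purchases of equities on the domestic stock exchange 44.73, acquisition of a foreign subsidiary by a resident firm (outward FDI) 102.11, foreign purchases of domestic corporate bonds 96.12.)

-233.08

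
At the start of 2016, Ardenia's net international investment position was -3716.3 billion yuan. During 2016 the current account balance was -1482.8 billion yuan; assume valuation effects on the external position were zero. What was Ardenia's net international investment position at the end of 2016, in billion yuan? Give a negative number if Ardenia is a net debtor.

With no valuation effects, change in NIIP = current account = -1482.8
End-of-year NIIP = -3716.3 + (-1482.8) = -5199.1

-5199.1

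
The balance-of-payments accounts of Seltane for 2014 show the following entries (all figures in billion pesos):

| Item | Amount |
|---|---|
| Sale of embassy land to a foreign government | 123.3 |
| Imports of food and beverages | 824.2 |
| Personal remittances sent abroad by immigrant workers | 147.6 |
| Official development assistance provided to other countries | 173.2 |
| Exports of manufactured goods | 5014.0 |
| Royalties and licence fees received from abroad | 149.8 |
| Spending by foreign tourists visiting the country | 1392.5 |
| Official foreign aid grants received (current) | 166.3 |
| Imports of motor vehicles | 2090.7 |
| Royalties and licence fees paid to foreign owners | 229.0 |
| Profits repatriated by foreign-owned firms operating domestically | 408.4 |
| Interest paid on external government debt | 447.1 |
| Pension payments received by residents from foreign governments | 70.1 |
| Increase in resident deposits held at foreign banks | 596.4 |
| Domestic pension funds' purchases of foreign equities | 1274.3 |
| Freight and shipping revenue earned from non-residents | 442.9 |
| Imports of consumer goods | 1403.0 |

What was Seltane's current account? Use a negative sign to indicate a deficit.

Goods: -2090.7 - 824.2 + 5014.0 - 1403.0 = 696.1
Services: 149.8 - 229.0 + 442.9 + 1392.5 = 1756.2
Primary income: -408.4 - 447.1 = -855.5
Secondary income: -173.2 - 147.6 + 70.1 + 166.3 = -84.4
Current account = 696.1 + 1756.2 + (-855.5) + (-84.4) = 1512.4
(Excluded from the current account — capital account: sale of embassy land to a foreign government 123.3; financial account: increase in resident deposits held at foreign banks 596.4, domestic pension funds' purchases of foreign equities 1274.3.)

1512.4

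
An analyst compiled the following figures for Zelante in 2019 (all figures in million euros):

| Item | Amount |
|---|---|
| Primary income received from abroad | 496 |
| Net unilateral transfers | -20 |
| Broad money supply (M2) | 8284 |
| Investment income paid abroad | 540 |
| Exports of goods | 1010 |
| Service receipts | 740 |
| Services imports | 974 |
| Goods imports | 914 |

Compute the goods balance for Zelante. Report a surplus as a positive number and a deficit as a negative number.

Goods balance = 1010 - 914 = 96

96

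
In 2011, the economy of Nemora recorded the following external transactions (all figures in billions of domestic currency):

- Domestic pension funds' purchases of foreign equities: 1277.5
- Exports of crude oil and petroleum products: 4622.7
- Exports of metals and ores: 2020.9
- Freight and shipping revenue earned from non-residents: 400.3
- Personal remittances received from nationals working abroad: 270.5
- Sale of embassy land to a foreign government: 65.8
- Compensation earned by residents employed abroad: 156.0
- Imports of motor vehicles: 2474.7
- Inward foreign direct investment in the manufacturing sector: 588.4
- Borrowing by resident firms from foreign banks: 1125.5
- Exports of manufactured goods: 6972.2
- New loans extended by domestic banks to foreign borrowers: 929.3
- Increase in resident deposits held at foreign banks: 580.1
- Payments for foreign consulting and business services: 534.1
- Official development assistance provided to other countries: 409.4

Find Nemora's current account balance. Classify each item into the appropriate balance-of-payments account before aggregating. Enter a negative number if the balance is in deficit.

11024.4

Goods: 2020.9 - 2474.7 + 4622.7 + 6972.2 = 11141.1
Services: -534.1 + 400.3 = -133.8
Primary income: 156.0
Secondary income: -409.4 + 270.5 = -138.9
Current account = 11141.1 + (-133.8) + 156.0 + (-138.9) = 11024.4
(Excluded from the current account — financial account: domestic pension funds' purchases of foreign equities 1277.5, inward foreign direct investment in the manufacturing sector 588.4, borrowing by resident firms from foreign banks 1125.5, new loans extended by domestic banks to foreign borrowers 929.3, increase in resident deposits held at foreign banks 580.1; capital account: sale of embassy land to a foreign government 65.8.)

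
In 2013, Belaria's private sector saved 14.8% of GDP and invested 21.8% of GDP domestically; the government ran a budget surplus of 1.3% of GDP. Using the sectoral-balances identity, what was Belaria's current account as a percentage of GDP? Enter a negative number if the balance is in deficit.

-5.7

By the sectoral-balances identity, CA = (S_private - I) + (T - G).
Private balance = 14.8 - 21.8 = -7.0
Government balance (T - G) = 1.3
CA = -7.0 + 1.3 = -5.7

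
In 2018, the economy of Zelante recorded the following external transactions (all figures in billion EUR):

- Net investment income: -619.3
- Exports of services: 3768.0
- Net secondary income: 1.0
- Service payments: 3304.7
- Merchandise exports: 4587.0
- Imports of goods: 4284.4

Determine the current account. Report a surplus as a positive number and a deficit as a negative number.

Goods balance = 4587.0 - 4284.4 = 302.6
Services balance = 3768.0 - 3304.7 = 463.3
Trade balance (goods + services) = 302.6 + 463.3 = 765.9
Net primary income = -619.3
Net secondary income = 1.0
Current account = 765.9 + (-619.3) + 1.0 = 147.6

147.6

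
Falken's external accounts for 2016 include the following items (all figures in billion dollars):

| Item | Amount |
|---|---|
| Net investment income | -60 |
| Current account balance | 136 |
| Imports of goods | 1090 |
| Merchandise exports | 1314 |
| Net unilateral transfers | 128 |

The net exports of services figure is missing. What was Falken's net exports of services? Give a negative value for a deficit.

-156

Current account = goods balance + services balance + net primary income + net secondary income
Sum of the known components = 292
Net exports of services = CA - (known components) = 136 - 292 = -156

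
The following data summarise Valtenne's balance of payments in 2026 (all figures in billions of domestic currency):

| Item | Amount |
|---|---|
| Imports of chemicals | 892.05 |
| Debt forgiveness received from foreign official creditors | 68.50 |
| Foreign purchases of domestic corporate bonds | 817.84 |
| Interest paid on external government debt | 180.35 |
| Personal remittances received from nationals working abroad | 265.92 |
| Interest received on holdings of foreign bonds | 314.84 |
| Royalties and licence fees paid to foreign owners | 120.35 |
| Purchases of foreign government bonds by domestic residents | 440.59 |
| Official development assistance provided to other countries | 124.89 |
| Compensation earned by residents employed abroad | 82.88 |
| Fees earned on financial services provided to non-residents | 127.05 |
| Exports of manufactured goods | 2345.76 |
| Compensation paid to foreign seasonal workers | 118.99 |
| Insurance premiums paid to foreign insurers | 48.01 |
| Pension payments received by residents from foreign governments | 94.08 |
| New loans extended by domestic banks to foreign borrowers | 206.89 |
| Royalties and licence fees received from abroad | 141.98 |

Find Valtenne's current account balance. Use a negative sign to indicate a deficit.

Goods: 2345.76 - 892.05 = 1453.71
Services: 141.98 - 48.01 + 127.05 - 120.35 = 100.67
Primary income: -118.99 + 314.84 - 180.35 + 82.88 = 98.38
Secondary income: 94.08 + 265.92 - 124.89 = 235.11
Current account = 1453.71 + 100.67 + 98.38 + 235.11 = 1887.87
(Excluded from the current account — capital account: debt forgiveness received from foreign official creditors 68.50; financial account: foreign purchases of domestic corporate bonds 817.84, purchases of foreign government bonds by domestic residents 440.59, new loans extended by domestic banks to foreign borrowers 206.89.)

1887.87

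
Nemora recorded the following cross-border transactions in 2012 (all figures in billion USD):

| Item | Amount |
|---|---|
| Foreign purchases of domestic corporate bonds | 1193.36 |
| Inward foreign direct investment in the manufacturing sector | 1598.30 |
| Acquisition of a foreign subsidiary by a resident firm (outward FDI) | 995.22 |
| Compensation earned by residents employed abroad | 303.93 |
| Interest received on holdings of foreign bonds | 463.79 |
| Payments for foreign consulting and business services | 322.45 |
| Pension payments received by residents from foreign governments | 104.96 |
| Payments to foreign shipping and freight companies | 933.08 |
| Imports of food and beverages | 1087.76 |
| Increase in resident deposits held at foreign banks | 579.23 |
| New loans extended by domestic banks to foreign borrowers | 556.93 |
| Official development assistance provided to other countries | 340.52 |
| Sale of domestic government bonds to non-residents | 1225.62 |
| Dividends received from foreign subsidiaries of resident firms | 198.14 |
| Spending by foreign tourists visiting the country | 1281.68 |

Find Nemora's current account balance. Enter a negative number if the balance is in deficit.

-331.31

Goods: -1087.76
Services: -322.45 + 1281.68 - 933.08 = 26.15
Primary income: 463.79 + 198.14 + 303.93 = 965.86
Secondary income: 104.96 - 340.52 = -235.56
Current account = (-1087.76) + 26.15 + 965.86 + (-235.56) = -331.31
(Excluded from the current account — financial account: foreign purchases of domestic corporate bonds 1193.36, inward foreign direct investment in the manufacturing sector 1598.30, acquisition of a foreign subsidiary by a resident firm (outward FDI) 995.22, increase in resident deposits held at foreign banks 579.23, new loans extended by domestic banks to foreign borrowers 556.93, sale of domestic government bonds to non-residents 1225.62.)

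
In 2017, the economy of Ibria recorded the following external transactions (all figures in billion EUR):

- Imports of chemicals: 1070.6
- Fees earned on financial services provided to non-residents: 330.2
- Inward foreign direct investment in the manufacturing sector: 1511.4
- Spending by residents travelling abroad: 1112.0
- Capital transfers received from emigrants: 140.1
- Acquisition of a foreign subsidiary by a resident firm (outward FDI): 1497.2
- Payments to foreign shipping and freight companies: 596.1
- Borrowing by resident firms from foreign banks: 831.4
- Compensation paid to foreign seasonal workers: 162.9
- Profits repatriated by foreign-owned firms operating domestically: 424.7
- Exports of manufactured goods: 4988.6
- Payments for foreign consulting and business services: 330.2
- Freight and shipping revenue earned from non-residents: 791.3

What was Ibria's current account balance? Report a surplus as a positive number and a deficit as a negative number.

2413.6

Goods: 4988.6 - 1070.6 = 3918.0
Services: -596.1 + 791.3 - 1112.0 - 330.2 + 330.2 = -916.8
Primary income: -162.9 - 424.7 = -587.6
Current account = 3918.0 + (-916.8) + (-587.6) = 2413.6
(Excluded from the current account — financial account: inward foreign direct investment in the manufacturing sector 1511.4, acquisition of a foreign subsidiary by a resident firm (outward FDI) 1497.2, borrowing by resident firms from foreign banks 831.4; capital account: capital transfers received from emigrants 140.1.)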